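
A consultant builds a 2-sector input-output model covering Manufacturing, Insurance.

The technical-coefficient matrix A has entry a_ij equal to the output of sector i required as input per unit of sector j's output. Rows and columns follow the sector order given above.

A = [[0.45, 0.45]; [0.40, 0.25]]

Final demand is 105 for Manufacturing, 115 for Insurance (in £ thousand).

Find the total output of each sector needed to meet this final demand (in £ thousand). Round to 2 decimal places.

I − A =
  [   0.55    -0.45]
  [  -0.40     0.75]
det(I−A) = (0.55)(0.75) − (-0.45)(-0.40) = 0.2325
adj(I−A) = [[0.75, 0.45], [0.40, 0.55]]
(I − A)⁻¹ = adj(I−A) / det(I−A) ≈
  [   3.2258     1.9355]
  [   1.7204     2.3656]
x = (I − A)⁻¹ d = adj(I−A)·d / det(I−A), with det(I−A) = 0.2325:
  x_M = (0.75·105 + 0.45·115) / 0.2325 = 130.50 / 0.2325 ≈ 561.29
  x_I = (0.40·105 + 0.55·115) / 0.2325 = 105.25 / 0.2325 ≈ 452.69

x_M = 561.29, x_I = 452.69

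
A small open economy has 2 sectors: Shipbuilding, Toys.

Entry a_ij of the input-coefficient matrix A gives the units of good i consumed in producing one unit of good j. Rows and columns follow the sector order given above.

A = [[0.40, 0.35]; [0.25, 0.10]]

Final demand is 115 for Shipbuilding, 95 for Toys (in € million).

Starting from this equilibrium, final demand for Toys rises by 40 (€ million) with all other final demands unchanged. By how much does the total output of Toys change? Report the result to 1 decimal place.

Δx_T = 53.0

I − A =
  [   0.60    -0.35]
  [  -0.25     0.90]
det(I−A) = (0.60)(0.90) − (-0.35)(-0.25) = 0.4525
adj(I−A) = [[0.90, 0.35], [0.25, 0.60]]
(I − A)⁻¹ = adj(I−A) / det(I−A) ≈
  [   1.9890     0.7735]
  [   0.5525     1.3260]
Δx = (I − A)⁻¹ Δd with Δd having +40 in the Toys component and 0 elsewhere.
So Δx_T = L_TT · (+40), where L_TT = adj(I−A)_TT / det(I−A) = 0.60 / 0.4525.
Δx_T = 0.60 × (+40) / 0.4525 = 24.00 / 0.4525 ≈ 53.0.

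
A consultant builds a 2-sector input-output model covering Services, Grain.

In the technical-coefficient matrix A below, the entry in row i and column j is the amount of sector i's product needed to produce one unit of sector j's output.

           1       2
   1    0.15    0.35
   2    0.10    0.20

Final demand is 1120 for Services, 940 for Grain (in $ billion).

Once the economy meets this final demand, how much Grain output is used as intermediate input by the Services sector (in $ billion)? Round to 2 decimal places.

I − A =
  [   0.85    -0.35]
  [  -0.10     0.80]
det(I−A) = (0.85)(0.80) − (-0.35)(-0.10) = 0.6450
adj(I−A) = [[0.80, 0.35], [0.10, 0.85]]
(I − A)⁻¹ = adj(I−A) / det(I−A) ≈
  [   1.2403     0.5426]
  [   0.1550     1.3178]
First solve x = (I − A)⁻¹ d = adj(I−A)·d / det(I−A); in particular x_1 = (0.80·1120 + 0.35·940) / 0.6450 = 1225.00 / 0.6450 ≈ 1899.2248.
Intermediate flow from 2 to 1: z_21 = a_21 · x_1 = 0.10 × 1225.00 / 0.6450 = 122.50 / 0.6450 ≈ 189.92.

z_21 = 189.92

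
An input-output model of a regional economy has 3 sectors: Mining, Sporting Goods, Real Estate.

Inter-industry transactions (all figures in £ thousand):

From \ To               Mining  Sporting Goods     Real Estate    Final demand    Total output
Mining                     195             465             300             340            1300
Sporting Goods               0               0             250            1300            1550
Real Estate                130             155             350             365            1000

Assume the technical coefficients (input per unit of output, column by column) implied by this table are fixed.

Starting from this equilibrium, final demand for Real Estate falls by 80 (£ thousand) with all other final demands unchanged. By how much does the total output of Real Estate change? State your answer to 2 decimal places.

Technical coefficients a_ij = z_ij / X_j:
  a_MM = 195/1300 = 0.15, a_SM = 0/1300 = 0.00, a_RM = 130/1300 = 0.10
  a_MS = 465/1550 = 0.30, a_SS = 0/1550 = 0.00, a_RS = 155/1550 = 0.10
  a_MR = 300/1000 = 0.30, a_SR = 250/1000 = 0.25, a_RR = 350/1000 = 0.35
I − A =
  [   0.85    -0.30    -0.30]
  [   0.00     1.00    -0.25]
  [  -0.10    -0.10     0.65]
Cofactors of I−A, C_ij = (−1)^(i+j)·(minor ij) (rows/columns in the sector order above):
  C_11 = (1.00)(0.65) − (-0.25)(-0.10) = 0.6250
  C_12 = −[(0.00)(0.65) − (-0.25)(-0.10)] = 0.0250
  C_13 = (0.00)(-0.10) − (1.00)(-0.10) = 0.1000
  C_21 = −[(-0.30)(0.65) − (-0.30)(-0.10)] = 0.2250
  C_22 = (0.85)(0.65) − (-0.30)(-0.10) = 0.5225
  C_23 = −[(0.85)(-0.10) − (-0.30)(-0.10)] = 0.1150
  C_31 = (-0.30)(-0.25) − (-0.30)(1.00) = 0.3750
  C_32 = −[(0.85)(-0.25) − (-0.30)(0.00)] = 0.2125
  C_33 = (0.85)(1.00) − (-0.30)(0.00) = 0.8500
det(I−A) = Σ_j (I−A)_1j·C_1j = (0.85)(0.6250) + (-0.30)(0.0250) + (-0.30)(0.1000) = 0.49375
adj(I−A) = Cᵀ =
  [ 0.6250   0.2250   0.3750]
  [ 0.0250   0.5225   0.2125]
  [ 0.1000   0.1150   0.8500]
(I − A)⁻¹ = adj(I−A) / det(I−A) ≈
  [   1.2658     0.4557     0.7595]
  [   0.0506     1.0582     0.4304]
  [   0.2025     0.2329     1.7215]
Δx = (I − A)⁻¹ Δd with Δd having -80 in the Real Estate component and 0 elsewhere.
So Δx_R = L_RR · (-80), where L_RR = adj(I−A)_RR / det(I−A) = 0.8500 / 0.49375.
Δx_R = 0.8500 × (-80) / 0.49375 = -68.00 / 0.49375 ≈ -137.72.

Δx_R = -137.72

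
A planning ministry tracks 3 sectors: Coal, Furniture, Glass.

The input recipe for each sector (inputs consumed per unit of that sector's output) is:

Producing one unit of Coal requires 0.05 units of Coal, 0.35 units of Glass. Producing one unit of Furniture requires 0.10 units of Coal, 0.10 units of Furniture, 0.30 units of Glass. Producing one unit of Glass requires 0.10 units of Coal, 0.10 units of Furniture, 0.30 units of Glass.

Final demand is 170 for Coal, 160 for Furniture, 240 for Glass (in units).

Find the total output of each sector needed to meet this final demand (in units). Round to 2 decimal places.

x_1 = 265.42, x_2 = 242.15, x_3 = 579.35

I − A =
  [   0.95    -0.10    -0.10]
  [   0.00     0.90    -0.10]
  [  -0.35    -0.30     0.70]
Cofactors of I−A, C_ij = (−1)^(i+j)·(minor ij) (rows/columns in the sector order above):
  C_11 = (0.90)(0.70) − (-0.10)(-0.30) = 0.6000
  C_12 = −[(0.00)(0.70) − (-0.10)(-0.35)] = 0.0350
  C_13 = (0.00)(-0.30) − (0.90)(-0.35) = 0.3150
  C_21 = −[(-0.10)(0.70) − (-0.10)(-0.30)] = 0.1000
  C_22 = (0.95)(0.70) − (-0.10)(-0.35) = 0.6300
  C_23 = −[(0.95)(-0.30) − (-0.10)(-0.35)] = 0.3200
  C_31 = (-0.10)(-0.10) − (-0.10)(0.90) = 0.1000
  C_32 = −[(0.95)(-0.10) − (-0.10)(0.00)] = 0.0950
  C_33 = (0.95)(0.90) − (-0.10)(0.00) = 0.8550
det(I−A) = Σ_j (I−A)_1j·C_1j = (0.95)(0.6000) + (-0.10)(0.0350) + (-0.10)(0.3150) = 0.5350
adj(I−A) = Cᵀ =
  [ 0.6000   0.1000   0.1000]
  [ 0.0350   0.6300   0.0950]
  [ 0.3150   0.3200   0.8550]
(I − A)⁻¹ = adj(I−A) / det(I−A) ≈
  [   1.1215     0.1869     0.1869]
  [   0.0654     1.1776     0.1776]
  [   0.5888     0.5981     1.5981]
x = (I − A)⁻¹ d = adj(I−A)·d / det(I−A), with det(I−A) = 0.5350:
  x_1 = (0.6000·170 + 0.1000·160 + 0.1000·240) / 0.5350 = 142.00 / 0.5350 ≈ 265.42
  x_2 = (0.0350·170 + 0.6300·160 + 0.0950·240) / 0.5350 = 129.55 / 0.5350 ≈ 242.15
  x_3 = (0.3150·170 + 0.3200·160 + 0.8550·240) / 0.5350 = 309.95 / 0.5350 ≈ 579.35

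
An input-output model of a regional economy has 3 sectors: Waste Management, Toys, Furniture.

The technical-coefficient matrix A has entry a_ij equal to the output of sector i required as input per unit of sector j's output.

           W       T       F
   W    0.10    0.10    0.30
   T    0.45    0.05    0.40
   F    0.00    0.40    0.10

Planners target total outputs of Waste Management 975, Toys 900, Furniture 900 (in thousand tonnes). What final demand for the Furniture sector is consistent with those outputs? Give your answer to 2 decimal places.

I − A =
  [   0.90    -0.10    -0.30]
  [  -0.45     0.95    -0.40]
  [   0.00    -0.40     0.90]
d = (I − A) x:
  d_W = (+0.90)·975 + (-0.10)·900 + (-0.30)·900 = 517.50
  d_T = (-0.45)·975 + (+0.95)·900 + (-0.40)·900 = 56.25
  d_F = (+0.00)·975 + (-0.40)·900 + (+0.90)·900 = 450.00

d_F = 450.00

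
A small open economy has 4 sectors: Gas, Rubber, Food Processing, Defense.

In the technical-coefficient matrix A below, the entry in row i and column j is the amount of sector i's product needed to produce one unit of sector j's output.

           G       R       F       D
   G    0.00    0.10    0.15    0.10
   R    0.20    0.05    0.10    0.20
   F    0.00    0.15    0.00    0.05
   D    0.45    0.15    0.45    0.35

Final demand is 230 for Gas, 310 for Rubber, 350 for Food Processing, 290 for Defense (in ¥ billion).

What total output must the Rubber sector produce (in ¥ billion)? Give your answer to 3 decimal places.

x_R = 779.027

I − A =
  [   1.00    -0.10    -0.15    -0.10]
  [  -0.20     0.95    -0.10    -0.20]
  [   0.00    -0.15     1.00    -0.05]
  [  -0.45    -0.15    -0.45     0.65]
Compute the cofactors C_ij = (−1)^(i+j)·(3×3 minor ij) of I−A; the adjugate is their transpose:
adj(I−A) = Cᵀ =
  [ 0.542125   0.100250   0.147875   0.125625]
  [ 0.217750   0.579125   0.192500   0.226500]
  [ 0.055875   0.100500   0.519750   0.079500]
  [ 0.464250   0.272625   0.506625   0.910500]
det(I−A) = Σ_j (I−A)_1j·C_1j = (1.00)(0.542125) + (-0.10)(0.217750) + (-0.15)(0.055875) + (-0.10)(0.464250) = 0.46554375
(I − A)⁻¹ = adj(I−A) / det(I−A) ≈
  [   1.1645     0.2153     0.3176     0.2698]
  [   0.4677     1.2440     0.4135     0.4865]
  [   0.1200     0.2159     1.1164     0.1708]
  [   0.9972     0.5856     1.0882     1.9558]
x = (I − A)⁻¹ d = adj(I−A)·d / det(I−A), with det(I−A) = 0.46554375:
  x_G = (0.542125·230 + 0.100250·310 + 0.147875·350 + 0.125625·290) / 0.46554375 = 243.95375 / 0.46554375 ≈ 524.019
  x_R = (0.217750·230 + 0.579125·310 + 0.192500·350 + 0.226500·290) / 0.46554375 = 362.67125 / 0.46554375 ≈ 779.027
  x_F = (0.055875·230 + 0.100500·310 + 0.519750·350 + 0.079500·290) / 0.46554375 = 248.97375 / 0.46554375 ≈ 534.802
  x_D = (0.464250·230 + 0.272625·310 + 0.506625·350 + 0.910500·290) / 0.46554375 = 632.655 / 0.46554375 ≈ 1358.959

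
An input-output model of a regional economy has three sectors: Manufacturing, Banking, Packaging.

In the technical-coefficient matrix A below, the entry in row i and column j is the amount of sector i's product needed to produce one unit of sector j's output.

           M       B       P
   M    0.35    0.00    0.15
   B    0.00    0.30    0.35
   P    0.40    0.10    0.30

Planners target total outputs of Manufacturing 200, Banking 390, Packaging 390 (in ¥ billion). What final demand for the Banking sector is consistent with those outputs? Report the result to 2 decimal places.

I − A =
  [   0.65     0.00    -0.15]
  [   0.00     0.70    -0.35]
  [  -0.40    -0.10     0.70]
d = (I − A) x:
  d_M = (+0.65)·200 + (+0.00)·390 + (-0.15)·390 = 71.50
  d_B = (+0.00)·200 + (+0.70)·390 + (-0.35)·390 = 136.50
  d_P = (-0.40)·200 + (-0.10)·390 + (+0.70)·390 = 154.00

d_B = 136.50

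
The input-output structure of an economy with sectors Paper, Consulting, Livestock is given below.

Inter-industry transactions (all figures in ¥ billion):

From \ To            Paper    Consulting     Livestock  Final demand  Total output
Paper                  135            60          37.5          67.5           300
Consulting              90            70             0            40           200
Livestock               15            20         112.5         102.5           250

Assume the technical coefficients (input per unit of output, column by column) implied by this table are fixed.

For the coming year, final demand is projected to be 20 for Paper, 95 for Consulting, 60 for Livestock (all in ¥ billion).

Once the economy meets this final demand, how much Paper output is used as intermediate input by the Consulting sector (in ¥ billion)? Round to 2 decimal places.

Technical coefficients a_ij = z_ij / X_j:
  a_11 = 135/300 = 0.45, a_21 = 90/300 = 0.30, a_31 = 15/300 = 0.05
  a_12 = 60/200 = 0.30, a_22 = 70/200 = 0.35, a_32 = 20/200 = 0.10
  a_13 = 37.5/250 = 0.15, a_23 = 0/250 = 0.00, a_33 = 112.5/250 = 0.45
I − A =
  [   0.55    -0.30    -0.15]
  [  -0.30     0.65     0.00]
  [  -0.05    -0.10     0.55]
Cofactors of I−A, C_ij = (−1)^(i+j)·(minor ij) (rows/columns in the sector order above):
  C_11 = (0.65)(0.55) − (0.00)(-0.10) = 0.3575
  C_12 = −[(-0.30)(0.55) − (0.00)(-0.05)] = 0.1650
  C_13 = (-0.30)(-0.10) − (0.65)(-0.05) = 0.0625
  C_21 = −[(-0.30)(0.55) − (-0.15)(-0.10)] = 0.1800
  C_22 = (0.55)(0.55) − (-0.15)(-0.05) = 0.2950
  C_23 = −[(0.55)(-0.10) − (-0.30)(-0.05)] = 0.0700
  C_31 = (-0.30)(0.00) − (-0.15)(0.65) = 0.0975
  C_32 = −[(0.55)(0.00) − (-0.15)(-0.30)] = 0.0450
  C_33 = (0.55)(0.65) − (-0.30)(-0.30) = 0.2675
det(I−A) = Σ_j (I−A)_1j·C_1j = (0.55)(0.3575) + (-0.30)(0.1650) + (-0.15)(0.0625) = 0.13775
adj(I−A) = Cᵀ =
  [ 0.3575   0.1800   0.0975]
  [ 0.1650   0.2950   0.0450]
  [ 0.0625   0.0700   0.2675]
(I − A)⁻¹ = adj(I−A) / det(I−A) ≈
  [   2.5953     1.3067     0.7078]
  [   1.1978     2.1416     0.3267]
  [   0.4537     0.5082     1.9419]
First solve x = (I − A)⁻¹ d = adj(I−A)·d / det(I−A); in particular x_2 = (0.1650·20 + 0.2950·95 + 0.0450·60) / 0.13775 = 34.025 / 0.13775 ≈ 247.0054.
Intermediate flow from 1 to 2: z_12 = a_12 · x_2 = 0.30 × 34.025 / 0.13775 = 10.2075 / 0.13775 ≈ 74.10.

z_12 = 74.10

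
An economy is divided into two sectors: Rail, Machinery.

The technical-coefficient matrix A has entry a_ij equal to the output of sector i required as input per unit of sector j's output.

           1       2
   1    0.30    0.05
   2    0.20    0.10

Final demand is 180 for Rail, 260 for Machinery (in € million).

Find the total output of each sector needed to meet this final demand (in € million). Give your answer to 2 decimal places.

I − A =
  [   0.70    -0.05]
  [  -0.20     0.90]
det(I−A) = (0.70)(0.90) − (-0.05)(-0.20) = 0.6200
adj(I−A) = [[0.90, 0.05], [0.20, 0.70]]
(I − A)⁻¹ = adj(I−A) / det(I−A) ≈
  [   1.4516     0.0806]
  [   0.3226     1.1290]
x = (I − A)⁻¹ d = adj(I−A)·d / det(I−A), with det(I−A) = 0.6200:
  x_1 = (0.90·180 + 0.05·260) / 0.6200 = 175.00 / 0.6200 ≈ 282.26
  x_2 = (0.20·180 + 0.70·260) / 0.6200 = 218.00 / 0.6200 ≈ 351.61

x_1 = 282.26, x_2 = 351.61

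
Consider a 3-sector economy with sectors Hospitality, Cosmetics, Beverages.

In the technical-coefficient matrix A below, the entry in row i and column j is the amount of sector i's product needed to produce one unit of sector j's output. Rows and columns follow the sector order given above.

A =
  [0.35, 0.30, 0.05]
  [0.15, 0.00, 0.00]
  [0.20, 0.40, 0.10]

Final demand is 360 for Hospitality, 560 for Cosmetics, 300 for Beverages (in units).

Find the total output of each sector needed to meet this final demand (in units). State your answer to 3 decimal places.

I − A =
  [   0.65    -0.30    -0.05]
  [  -0.15     1.00     0.00]
  [  -0.20    -0.40     0.90]
Cofactors of I−A, C_ij = (−1)^(i+j)·(minor ij) (rows/columns in the sector order above):
  C_11 = (1.00)(0.90) − (0.00)(-0.40) = 0.9000
  C_12 = −[(-0.15)(0.90) − (0.00)(-0.20)] = 0.1350
  C_13 = (-0.15)(-0.40) − (1.00)(-0.20) = 0.2600
  C_21 = −[(-0.30)(0.90) − (-0.05)(-0.40)] = 0.2900
  C_22 = (0.65)(0.90) − (-0.05)(-0.20) = 0.5750
  C_23 = −[(0.65)(-0.40) − (-0.30)(-0.20)] = 0.3200
  C_31 = (-0.30)(0.00) − (-0.05)(1.00) = 0.0500
  C_32 = −[(0.65)(0.00) − (-0.05)(-0.15)] = 0.0075
  C_33 = (0.65)(1.00) − (-0.30)(-0.15) = 0.6050
det(I−A) = Σ_j (I−A)_1j·C_1j = (0.65)(0.9000) + (-0.30)(0.1350) + (-0.05)(0.2600) = 0.5315
adj(I−A) = Cᵀ =
  [ 0.9000   0.2900   0.0500]
  [ 0.1350   0.5750   0.0075]
  [ 0.2600   0.3200   0.6050]
(I − A)⁻¹ = adj(I−A) / det(I−A) ≈
  [   1.6933     0.5456     0.0941]
  [   0.2540     1.0818     0.0141]
  [   0.4892     0.6021     1.1383]
x = (I − A)⁻¹ d = adj(I−A)·d / det(I−A), with det(I−A) = 0.5315:
  x_H = (0.9000·360 + 0.2900·560 + 0.0500·300) / 0.5315 = 501.40 / 0.5315 ≈ 943.368
  x_C = (0.1350·360 + 0.5750·560 + 0.0075·300) / 0.5315 = 372.85 / 0.5315 ≈ 701.505
  x_B = (0.2600·360 + 0.3200·560 + 0.6050·300) / 0.5315 = 454.30 / 0.5315 ≈ 854.751

x_H = 943.368, x_C = 701.505, x_B = 854.751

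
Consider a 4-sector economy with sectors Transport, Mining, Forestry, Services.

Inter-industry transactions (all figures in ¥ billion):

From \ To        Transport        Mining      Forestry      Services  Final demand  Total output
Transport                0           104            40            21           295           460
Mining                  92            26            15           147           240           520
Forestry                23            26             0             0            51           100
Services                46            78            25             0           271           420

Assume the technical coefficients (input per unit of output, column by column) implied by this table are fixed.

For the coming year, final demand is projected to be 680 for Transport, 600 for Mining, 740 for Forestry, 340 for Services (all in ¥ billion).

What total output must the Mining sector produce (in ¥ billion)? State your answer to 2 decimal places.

Technical coefficients a_ij = z_ij / X_j:
  a_TT = 0/460 = 0.00, a_MT = 92/460 = 0.20, a_FT = 23/460 = 0.05, a_ST = 46/460 = 0.10
  a_TM = 104/520 = 0.20, a_MM = 26/520 = 0.05, a_FM = 26/520 = 0.05, a_SM = 78/520 = 0.15
  a_TF = 40/100 = 0.40, a_MF = 15/100 = 0.15, a_FF = 0/100 = 0.00, a_SF = 25/100 = 0.25
  a_TS = 21/420 = 0.05, a_MS = 147/420 = 0.35, a_FS = 0/420 = 0.00, a_SS = 0/420 = 0.00
I − A =
  [   1.00    -0.20    -0.40    -0.05]
  [  -0.20     0.95    -0.15    -0.35]
  [  -0.05    -0.05     1.00     0.00]
  [  -0.10    -0.15    -0.25     1.00]
Compute the cofactors C_ij = (−1)^(i+j)·(3×3 minor ij) of I−A; the adjugate is their transpose:
adj(I−A) = Cᵀ =
  [ 0.885625   0.228125   0.419500   0.124125]
  [ 0.246875   0.974375   0.333250   0.353375]
  [ 0.056625   0.060125   0.844250   0.023875]
  [ 0.139750   0.184000   0.303000   0.878000]
det(I−A) = Σ_j (I−A)_1j·C_1j = (1.00)(0.885625) + (-0.20)(0.246875) + (-0.40)(0.056625) + (-0.05)(0.139750) = 0.8066125
(I − A)⁻¹ = adj(I−A) / det(I−A) ≈
  [   1.0980     0.2828     0.5201     0.1539]
  [   0.3061     1.2080     0.4131     0.4381]
  [   0.0702     0.0745     1.0467     0.0296]
  [   0.1733     0.2281     0.3756     1.0885]
x = (I − A)⁻¹ d = adj(I−A)·d / det(I−A), with det(I−A) = 0.8066125:
  x_T = (0.885625·680 + 0.228125·600 + 0.419500·740 + 0.124125·340) / 0.8066125 = 1091.7325 / 0.8066125 ≈ 1353.48
  x_M = (0.246875·680 + 0.974375·600 + 0.333250·740 + 0.353375·340) / 0.8066125 = 1119.2525 / 0.8066125 ≈ 1387.60
  x_F = (0.056625·680 + 0.060125·600 + 0.844250·740 + 0.023875·340) / 0.8066125 = 707.4425 / 0.8066125 ≈ 877.05
  x_S = (0.139750·680 + 0.184000·600 + 0.303000·740 + 0.878000·340) / 0.8066125 = 728.17 / 0.8066125 ≈ 902.75

x_M = 1387.60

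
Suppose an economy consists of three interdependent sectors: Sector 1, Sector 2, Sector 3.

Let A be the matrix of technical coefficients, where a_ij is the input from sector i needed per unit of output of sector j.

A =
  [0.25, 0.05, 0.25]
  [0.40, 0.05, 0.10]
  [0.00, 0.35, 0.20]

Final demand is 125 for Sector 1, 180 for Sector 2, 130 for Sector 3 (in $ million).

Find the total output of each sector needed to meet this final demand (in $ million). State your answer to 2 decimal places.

I − A =
  [   0.75    -0.05    -0.25]
  [  -0.40     0.95    -0.10]
  [   0.00    -0.35     0.80]
Cofactors of I−A, C_ij = (−1)^(i+j)·(minor ij) (rows/columns in the sector order above):
  C_11 = (0.95)(0.80) − (-0.10)(-0.35) = 0.7250
  C_12 = −[(-0.40)(0.80) − (-0.10)(0.00)] = 0.3200
  C_13 = (-0.40)(-0.35) − (0.95)(0.00) = 0.1400
  C_21 = −[(-0.05)(0.80) − (-0.25)(-0.35)] = 0.1275
  C_22 = (0.75)(0.80) − (-0.25)(0.00) = 0.6000
  C_23 = −[(0.75)(-0.35) − (-0.05)(0.00)] = 0.2625
  C_31 = (-0.05)(-0.10) − (-0.25)(0.95) = 0.2425
  C_32 = −[(0.75)(-0.10) − (-0.25)(-0.40)] = 0.1750
  C_33 = (0.75)(0.95) − (-0.05)(-0.40) = 0.6925
det(I−A) = Σ_j (I−A)_1j·C_1j = (0.75)(0.7250) + (-0.05)(0.3200) + (-0.25)(0.1400) = 0.49275
adj(I−A) = Cᵀ =
  [ 0.7250   0.1275   0.2425]
  [ 0.3200   0.6000   0.1750]
  [ 0.1400   0.2625   0.6925]
(I − A)⁻¹ = adj(I−A) / det(I−A) ≈
  [   1.4713     0.2588     0.4921]
  [   0.6494     1.2177     0.3551]
  [   0.2841     0.5327     1.4054]
x = (I − A)⁻¹ d = adj(I−A)·d / det(I−A), with det(I−A) = 0.49275:
  x_1 = (0.7250·125 + 0.1275·180 + 0.2425·130) / 0.49275 = 145.10 / 0.49275 ≈ 294.47
  x_2 = (0.3200·125 + 0.6000·180 + 0.1750·130) / 0.49275 = 170.75 / 0.49275 ≈ 346.52
  x_3 = (0.1400·125 + 0.2625·180 + 0.6925·130) / 0.49275 = 154.775 / 0.49275 ≈ 314.10

x_1 = 294.47, x_2 = 346.52, x_3 = 314.10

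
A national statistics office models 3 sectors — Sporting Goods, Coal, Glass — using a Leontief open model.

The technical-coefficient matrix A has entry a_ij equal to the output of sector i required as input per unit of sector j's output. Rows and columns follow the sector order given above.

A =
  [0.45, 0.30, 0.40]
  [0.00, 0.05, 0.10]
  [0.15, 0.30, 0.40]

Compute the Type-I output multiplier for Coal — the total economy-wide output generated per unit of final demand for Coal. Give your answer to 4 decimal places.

I − A =
  [   0.55    -0.30    -0.40]
  [   0.00     0.95    -0.10]
  [  -0.15    -0.30     0.60]
Cofactors of I−A, C_ij = (−1)^(i+j)·(minor ij) (rows/columns in the sector order above):
  C_11 = (0.95)(0.60) − (-0.10)(-0.30) = 0.5400
  C_12 = −[(0.00)(0.60) − (-0.10)(-0.15)] = 0.0150
  C_13 = (0.00)(-0.30) − (0.95)(-0.15) = 0.1425
  C_21 = −[(-0.30)(0.60) − (-0.40)(-0.30)] = 0.3000
  C_22 = (0.55)(0.60) − (-0.40)(-0.15) = 0.2700
  C_23 = −[(0.55)(-0.30) − (-0.30)(-0.15)] = 0.2100
  C_31 = (-0.30)(-0.10) − (-0.40)(0.95) = 0.4100
  C_32 = −[(0.55)(-0.10) − (-0.40)(0.00)] = 0.0550
  C_33 = (0.55)(0.95) − (-0.30)(0.00) = 0.5225
det(I−A) = Σ_j (I−A)_1j·C_1j = (0.55)(0.5400) + (-0.30)(0.0150) + (-0.40)(0.1425) = 0.2355
adj(I−A) = Cᵀ =
  [ 0.5400   0.3000   0.4100]
  [ 0.0150   0.2700   0.0550]
  [ 0.1425   0.2100   0.5225]
(I − A)⁻¹ = adj(I−A) / det(I−A) ≈
  [   2.29299     1.27389     1.74098]
  [   0.06369     1.14650     0.23355]
  [   0.60510     0.89172     2.21868]
The output multiplier for sector j is the column-j sum of the Leontief inverse (I − A)⁻¹ = adj(I−A) / det(I−A).
Column C of adj(I−A): (0.3000, 0.2700, 0.2100); det(I−A) = 0.2355.
m_C = (0.3000 + 0.2700 + 0.2100) / 0.2355 = 0.78 / 0.2355 ≈ 3.3121.

m_C = 3.3121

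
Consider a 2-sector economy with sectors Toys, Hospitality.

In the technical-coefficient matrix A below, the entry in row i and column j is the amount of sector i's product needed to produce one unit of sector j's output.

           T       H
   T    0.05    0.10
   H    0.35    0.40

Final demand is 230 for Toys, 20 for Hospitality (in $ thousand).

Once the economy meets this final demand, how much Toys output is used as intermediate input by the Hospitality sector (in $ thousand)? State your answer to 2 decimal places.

z_TH = 18.60

I − A =
  [   0.95    -0.10]
  [  -0.35     0.60]
det(I−A) = (0.95)(0.60) − (-0.10)(-0.35) = 0.5350
adj(I−A) = [[0.60, 0.10], [0.35, 0.95]]
(I − A)⁻¹ = adj(I−A) / det(I−A) ≈
  [   1.1215     0.1869]
  [   0.6542     1.7757]
First solve x = (I − A)⁻¹ d = adj(I−A)·d / det(I−A); in particular x_H = (0.35·230 + 0.95·20) / 0.5350 = 99.50 / 0.5350 ≈ 185.9813.
Intermediate flow from T to H: z_TH = a_TH · x_H = 0.10 × 99.50 / 0.5350 = 9.95 / 0.5350 ≈ 18.60.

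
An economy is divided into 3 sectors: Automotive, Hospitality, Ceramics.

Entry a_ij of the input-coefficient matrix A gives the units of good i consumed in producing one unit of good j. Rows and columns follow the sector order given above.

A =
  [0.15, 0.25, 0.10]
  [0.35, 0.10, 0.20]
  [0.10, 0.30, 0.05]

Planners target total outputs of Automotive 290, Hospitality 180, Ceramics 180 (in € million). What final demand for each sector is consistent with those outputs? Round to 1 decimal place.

I − A =
  [   0.85    -0.25    -0.10]
  [  -0.35     0.90    -0.20]
  [  -0.10    -0.30     0.95]
d = (I − A) x:
  d_A = (+0.85)·290 + (-0.25)·180 + (-0.10)·180 = 183.5
  d_H = (-0.35)·290 + (+0.90)·180 + (-0.20)·180 = 24.5
  d_C = (-0.10)·290 + (-0.30)·180 + (+0.95)·180 = 88.0

d_A = 183.5, d_H = 24.5, d_C = 88.0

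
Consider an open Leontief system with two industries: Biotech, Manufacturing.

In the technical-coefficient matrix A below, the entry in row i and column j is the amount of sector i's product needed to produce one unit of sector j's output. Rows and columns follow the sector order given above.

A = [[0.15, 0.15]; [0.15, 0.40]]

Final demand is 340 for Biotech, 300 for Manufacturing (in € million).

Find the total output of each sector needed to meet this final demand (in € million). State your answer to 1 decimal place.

I − A =
  [   0.85    -0.15]
  [  -0.15     0.60]
det(I−A) = (0.85)(0.60) − (-0.15)(-0.15) = 0.4875
adj(I−A) = [[0.60, 0.15], [0.15, 0.85]]
(I − A)⁻¹ = adj(I−A) / det(I−A) ≈
  [   1.2308     0.3077]
  [   0.3077     1.7436]
x = (I − A)⁻¹ d = adj(I−A)·d / det(I−A), with det(I−A) = 0.4875:
  x_1 = (0.60·340 + 0.15·300) / 0.4875 = 249.00 / 0.4875 ≈ 510.8
  x_2 = (0.15·340 + 0.85·300) / 0.4875 = 306.00 / 0.4875 ≈ 627.7

x_1 = 510.8, x_2 = 627.7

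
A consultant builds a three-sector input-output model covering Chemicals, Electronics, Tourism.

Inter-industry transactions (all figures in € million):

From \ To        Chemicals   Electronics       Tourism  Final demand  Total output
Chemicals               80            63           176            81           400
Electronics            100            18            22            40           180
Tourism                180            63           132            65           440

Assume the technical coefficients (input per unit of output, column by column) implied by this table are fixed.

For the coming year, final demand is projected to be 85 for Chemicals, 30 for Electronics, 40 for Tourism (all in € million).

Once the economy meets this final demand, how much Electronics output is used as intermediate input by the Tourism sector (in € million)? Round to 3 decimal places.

Technical coefficients a_ij = z_ij / X_j:
  a_CC = 80/400 = 0.20, a_EC = 100/400 = 0.25, a_TC = 180/400 = 0.45
  a_CE = 63/180 = 0.35, a_EE = 18/180 = 0.10, a_TE = 63/180 = 0.35
  a_CT = 176/440 = 0.40, a_ET = 22/440 = 0.05, a_TT = 132/440 = 0.30
I − A =
  [   0.80    -0.35    -0.40]
  [  -0.25     0.90    -0.05]
  [  -0.45    -0.35     0.70]
Cofactors of I−A, C_ij = (−1)^(i+j)·(minor ij) (rows/columns in the sector order above):
  C_11 = (0.90)(0.70) − (-0.05)(-0.35) = 0.6125
  C_12 = −[(-0.25)(0.70) − (-0.05)(-0.45)] = 0.1975
  C_13 = (-0.25)(-0.35) − (0.90)(-0.45) = 0.4925
  C_21 = −[(-0.35)(0.70) − (-0.40)(-0.35)] = 0.3850
  C_22 = (0.80)(0.70) − (-0.40)(-0.45) = 0.3800
  C_23 = −[(0.80)(-0.35) − (-0.35)(-0.45)] = 0.4375
  C_31 = (-0.35)(-0.05) − (-0.40)(0.90) = 0.3775
  C_32 = −[(0.80)(-0.05) − (-0.40)(-0.25)] = 0.1400
  C_33 = (0.80)(0.90) − (-0.35)(-0.25) = 0.6325
det(I−A) = Σ_j (I−A)_1j·C_1j = (0.80)(0.6125) + (-0.35)(0.1975) + (-0.40)(0.4925) = 0.223875
adj(I−A) = Cᵀ =
  [ 0.6125   0.3850   0.3775]
  [ 0.1975   0.3800   0.1400]
  [ 0.4925   0.4375   0.6325]
(I − A)⁻¹ = adj(I−A) / det(I−A) ≈
  [   2.7359     1.7197     1.6862]
  [   0.8822     1.6974     0.6253]
  [   2.1999     1.9542     2.8252]
First solve x = (I − A)⁻¹ d = adj(I−A)·d / det(I−A); in particular x_T = (0.4925·85 + 0.4375·30 + 0.6325·40) / 0.223875 = 80.2875 / 0.223875 ≈ 358.62647.
Intermediate flow from E to T: z_ET = a_ET · x_T = 0.05 × 80.2875 / 0.223875 = 4.014375 / 0.223875 ≈ 17.931.

z_ET = 17.931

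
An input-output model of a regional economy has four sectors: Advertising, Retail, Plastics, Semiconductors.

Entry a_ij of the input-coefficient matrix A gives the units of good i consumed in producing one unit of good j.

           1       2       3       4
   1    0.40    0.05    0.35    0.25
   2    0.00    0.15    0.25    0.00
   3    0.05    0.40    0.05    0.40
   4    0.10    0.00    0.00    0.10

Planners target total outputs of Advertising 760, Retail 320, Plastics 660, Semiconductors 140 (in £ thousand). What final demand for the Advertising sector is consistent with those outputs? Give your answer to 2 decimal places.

d_1 = 174.00

I − A =
  [   0.60    -0.05    -0.35    -0.25]
  [   0.00     0.85    -0.25     0.00]
  [  -0.05    -0.40     0.95    -0.40]
  [  -0.10     0.00     0.00     0.90]
d = (I − A) x:
  d_1 = (+0.60)·760 + (-0.05)·320 + (-0.35)·660 + (-0.25)·140 = 174.00
  d_2 = (+0.00)·760 + (+0.85)·320 + (-0.25)·660 + (+0.00)·140 = 107.00
  d_3 = (-0.05)·760 + (-0.40)·320 + (+0.95)·660 + (-0.40)·140 = 405.00
  d_4 = (-0.10)·760 + (+0.00)·320 + (+0.00)·660 + (+0.90)·140 = 50.00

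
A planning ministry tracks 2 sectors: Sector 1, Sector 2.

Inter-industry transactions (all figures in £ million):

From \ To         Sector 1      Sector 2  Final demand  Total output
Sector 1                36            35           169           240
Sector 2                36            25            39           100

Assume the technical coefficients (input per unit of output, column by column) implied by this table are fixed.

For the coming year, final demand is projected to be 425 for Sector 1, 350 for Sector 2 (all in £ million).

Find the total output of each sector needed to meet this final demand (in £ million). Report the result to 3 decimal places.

Technical coefficients a_ij = z_ij / X_j:
  a_11 = 36/240 = 0.15, a_21 = 36/240 = 0.15
  a_12 = 35/100 = 0.35, a_22 = 25/100 = 0.25
I − A =
  [   0.85    -0.35]
  [  -0.15     0.75]
det(I−A) = (0.85)(0.75) − (-0.35)(-0.15) = 0.5850
adj(I−A) = [[0.75, 0.35], [0.15, 0.85]]
(I − A)⁻¹ = adj(I−A) / det(I−A) ≈
  [   1.2821     0.5983]
  [   0.2564     1.4530]
x = (I − A)⁻¹ d = adj(I−A)·d / det(I−A), with det(I−A) = 0.5850:
  x_1 = (0.75·425 + 0.35·350) / 0.5850 = 441.25 / 0.5850 ≈ 754.274
  x_2 = (0.15·425 + 0.85·350) / 0.5850 = 361.25 / 0.5850 ≈ 617.521

x_1 = 754.274, x_2 = 617.521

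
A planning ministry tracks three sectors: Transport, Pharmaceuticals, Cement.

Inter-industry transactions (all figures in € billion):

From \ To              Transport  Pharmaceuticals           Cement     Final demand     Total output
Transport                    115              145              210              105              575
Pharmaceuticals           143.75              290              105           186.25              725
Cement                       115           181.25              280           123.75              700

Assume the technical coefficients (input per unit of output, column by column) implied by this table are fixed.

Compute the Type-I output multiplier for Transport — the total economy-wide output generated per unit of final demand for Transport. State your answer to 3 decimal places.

Technical coefficients a_ij = z_ij / X_j:
  a_TT = 115/575 = 0.20, a_PT = 143.75/575 = 0.25, a_CT = 115/575 = 0.20
  a_TP = 145/725 = 0.20, a_PP = 290/725 = 0.40, a_CP = 181.25/725 = 0.25
  a_TC = 210/700 = 0.30, a_PC = 105/700 = 0.15, a_CC = 280/700 = 0.40
I − A =
  [   0.80    -0.20    -0.30]
  [  -0.25     0.60    -0.15]
  [  -0.20    -0.25     0.60]
Cofactors of I−A, C_ij = (−1)^(i+j)·(minor ij) (rows/columns in the sector order above):
  C_11 = (0.60)(0.60) − (-0.15)(-0.25) = 0.3225
  C_12 = −[(-0.25)(0.60) − (-0.15)(-0.20)] = 0.1800
  C_13 = (-0.25)(-0.25) − (0.60)(-0.20) = 0.1825
  C_21 = −[(-0.20)(0.60) − (-0.30)(-0.25)] = 0.1950
  C_22 = (0.80)(0.60) − (-0.30)(-0.20) = 0.4200
  C_23 = −[(0.80)(-0.25) − (-0.20)(-0.20)] = 0.2400
  C_31 = (-0.20)(-0.15) − (-0.30)(0.60) = 0.2100
  C_32 = −[(0.80)(-0.15) − (-0.30)(-0.25)] = 0.1950
  C_33 = (0.80)(0.60) − (-0.20)(-0.25) = 0.4300
det(I−A) = Σ_j (I−A)_1j·C_1j = (0.80)(0.3225) + (-0.20)(0.1800) + (-0.30)(0.1825) = 0.16725
adj(I−A) = Cᵀ =
  [ 0.3225   0.1950   0.2100]
  [ 0.1800   0.4200   0.1950]
  [ 0.1825   0.2400   0.4300]
(I − A)⁻¹ = adj(I−A) / det(I−A) ≈
  [   1.9283     1.1659     1.2556]
  [   1.0762     2.5112     1.1659]
  [   1.0912     1.4350     2.5710]
The output multiplier for sector j is the column-j sum of the Leontief inverse (I − A)⁻¹ = adj(I−A) / det(I−A).
Column T of adj(I−A): (0.3225, 0.1800, 0.1825); det(I−A) = 0.16725.
m_T = (0.3225 + 0.1800 + 0.1825) / 0.16725 = 0.685 / 0.16725 ≈ 4.096.

m_T = 4.096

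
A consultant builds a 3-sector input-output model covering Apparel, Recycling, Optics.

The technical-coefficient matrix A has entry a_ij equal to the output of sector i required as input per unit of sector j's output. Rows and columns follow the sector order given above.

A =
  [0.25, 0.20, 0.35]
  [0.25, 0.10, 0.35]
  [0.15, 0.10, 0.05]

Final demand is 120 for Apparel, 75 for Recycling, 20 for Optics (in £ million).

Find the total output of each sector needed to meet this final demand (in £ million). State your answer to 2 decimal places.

I − A =
  [   0.75    -0.20    -0.35]
  [  -0.25     0.90    -0.35]
  [  -0.15    -0.10     0.95]
Cofactors of I−A, C_ij = (−1)^(i+j)·(minor ij) (rows/columns in the sector order above):
  C_11 = (0.90)(0.95) − (-0.35)(-0.10) = 0.8200
  C_12 = −[(-0.25)(0.95) − (-0.35)(-0.15)] = 0.2900
  C_13 = (-0.25)(-0.10) − (0.90)(-0.15) = 0.1600
  C_21 = −[(-0.20)(0.95) − (-0.35)(-0.10)] = 0.2250
  C_22 = (0.75)(0.95) − (-0.35)(-0.15) = 0.6600
  C_23 = −[(0.75)(-0.10) − (-0.20)(-0.15)] = 0.1050
  C_31 = (-0.20)(-0.35) − (-0.35)(0.90) = 0.3850
  C_32 = −[(0.75)(-0.35) − (-0.35)(-0.25)] = 0.3500
  C_33 = (0.75)(0.90) − (-0.20)(-0.25) = 0.6250
det(I−A) = Σ_j (I−A)_1j·C_1j = (0.75)(0.8200) + (-0.20)(0.2900) + (-0.35)(0.1600) = 0.5010
adj(I−A) = Cᵀ =
  [ 0.8200   0.2250   0.3850]
  [ 0.2900   0.6600   0.3500]
  [ 0.1600   0.1050   0.6250]
(I − A)⁻¹ = adj(I−A) / det(I−A) ≈
  [   1.6367     0.4491     0.7685]
  [   0.5788     1.3174     0.6986]
  [   0.3194     0.2096     1.2475]
x = (I − A)⁻¹ d = adj(I−A)·d / det(I−A), with det(I−A) = 0.5010:
  x_1 = (0.8200·120 + 0.2250·75 + 0.3850·20) / 0.5010 = 122.975 / 0.5010 ≈ 245.46
  x_2 = (0.2900·120 + 0.6600·75 + 0.3500·20) / 0.5010 = 91.30 / 0.5010 ≈ 182.24
  x_3 = (0.1600·120 + 0.1050·75 + 0.6250·20) / 0.5010 = 39.575 / 0.5010 ≈ 78.99

x_1 = 245.46, x_2 = 182.24, x_3 = 78.99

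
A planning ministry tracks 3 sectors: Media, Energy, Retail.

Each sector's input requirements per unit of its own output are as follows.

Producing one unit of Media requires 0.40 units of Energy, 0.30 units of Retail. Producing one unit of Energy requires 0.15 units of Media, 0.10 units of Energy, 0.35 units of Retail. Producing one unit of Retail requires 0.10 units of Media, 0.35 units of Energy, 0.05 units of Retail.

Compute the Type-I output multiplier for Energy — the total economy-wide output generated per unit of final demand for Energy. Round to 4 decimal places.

m_E = 2.4121

I − A =
  [   1.00    -0.15    -0.10]
  [  -0.40     0.90    -0.35]
  [  -0.30    -0.35     0.95]
Cofactors of I−A, C_ij = (−1)^(i+j)·(minor ij) (rows/columns in the sector order above):
  C_11 = (0.90)(0.95) − (-0.35)(-0.35) = 0.7325
  C_12 = −[(-0.40)(0.95) − (-0.35)(-0.30)] = 0.4850
  C_13 = (-0.40)(-0.35) − (0.90)(-0.30) = 0.4100
  C_21 = −[(-0.15)(0.95) − (-0.10)(-0.35)] = 0.1775
  C_22 = (1.00)(0.95) − (-0.10)(-0.30) = 0.9200
  C_23 = −[(1.00)(-0.35) − (-0.15)(-0.30)] = 0.3950
  C_31 = (-0.15)(-0.35) − (-0.10)(0.90) = 0.1425
  C_32 = −[(1.00)(-0.35) − (-0.10)(-0.40)] = 0.3900
  C_33 = (1.00)(0.90) − (-0.15)(-0.40) = 0.8400
det(I−A) = Σ_j (I−A)_1j·C_1j = (1.00)(0.7325) + (-0.15)(0.4850) + (-0.10)(0.4100) = 0.61875
adj(I−A) = Cᵀ =
  [ 0.7325   0.1775   0.1425]
  [ 0.4850   0.9200   0.3900]
  [ 0.4100   0.3950   0.8400]
(I − A)⁻¹ = adj(I−A) / det(I−A) ≈
  [   1.18384     0.28687     0.23030]
  [   0.78384     1.48687     0.63030]
  [   0.66263     0.63838     1.35758]
The output multiplier for sector j is the column-j sum of the Leontief inverse (I − A)⁻¹ = adj(I−A) / det(I−A).
Column E of adj(I−A): (0.1775, 0.9200, 0.3950); det(I−A) = 0.61875.
m_E = (0.1775 + 0.9200 + 0.3950) / 0.61875 = 1.4925 / 0.61875 ≈ 2.4121.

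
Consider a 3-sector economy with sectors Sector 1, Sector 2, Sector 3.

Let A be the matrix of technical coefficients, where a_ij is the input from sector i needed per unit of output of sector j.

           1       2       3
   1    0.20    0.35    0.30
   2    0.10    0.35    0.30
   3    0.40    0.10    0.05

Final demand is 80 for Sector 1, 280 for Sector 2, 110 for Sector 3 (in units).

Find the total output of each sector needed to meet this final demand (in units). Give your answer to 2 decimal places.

I − A =
  [   0.80    -0.35    -0.30]
  [  -0.10     0.65    -0.30]
  [  -0.40    -0.10     0.95]
Cofactors of I−A, C_ij = (−1)^(i+j)·(minor ij) (rows/columns in the sector order above):
  C_11 = (0.65)(0.95) − (-0.30)(-0.10) = 0.5875
  C_12 = −[(-0.10)(0.95) − (-0.30)(-0.40)] = 0.2150
  C_13 = (-0.10)(-0.10) − (0.65)(-0.40) = 0.2700
  C_21 = −[(-0.35)(0.95) − (-0.30)(-0.10)] = 0.3625
  C_22 = (0.80)(0.95) − (-0.30)(-0.40) = 0.6400
  C_23 = −[(0.80)(-0.10) − (-0.35)(-0.40)] = 0.2200
  C_31 = (-0.35)(-0.30) − (-0.30)(0.65) = 0.3000
  C_32 = −[(0.80)(-0.30) − (-0.30)(-0.10)] = 0.2700
  C_33 = (0.80)(0.65) − (-0.35)(-0.10) = 0.4850
det(I−A) = Σ_j (I−A)_1j·C_1j = (0.80)(0.5875) + (-0.35)(0.2150) + (-0.30)(0.2700) = 0.31375
adj(I−A) = Cᵀ =
  [ 0.5875   0.3625   0.3000]
  [ 0.2150   0.6400   0.2700]
  [ 0.2700   0.2200   0.4850]
(I − A)⁻¹ = adj(I−A) / det(I−A) ≈
  [   1.8725     1.1554     0.9562]
  [   0.6853     2.0398     0.8606]
  [   0.8606     0.7012     1.5458]
x = (I − A)⁻¹ d = adj(I−A)·d / det(I−A), with det(I−A) = 0.31375:
  x_1 = (0.5875·80 + 0.3625·280 + 0.3000·110) / 0.31375 = 181.50 / 0.31375 ≈ 578.49
  x_2 = (0.2150·80 + 0.6400·280 + 0.2700·110) / 0.31375 = 226.10 / 0.31375 ≈ 720.64
  x_3 = (0.2700·80 + 0.2200·280 + 0.4850·110) / 0.31375 = 136.55 / 0.31375 ≈ 435.22

x_1 = 578.49, x_2 = 720.64, x_3 = 435.22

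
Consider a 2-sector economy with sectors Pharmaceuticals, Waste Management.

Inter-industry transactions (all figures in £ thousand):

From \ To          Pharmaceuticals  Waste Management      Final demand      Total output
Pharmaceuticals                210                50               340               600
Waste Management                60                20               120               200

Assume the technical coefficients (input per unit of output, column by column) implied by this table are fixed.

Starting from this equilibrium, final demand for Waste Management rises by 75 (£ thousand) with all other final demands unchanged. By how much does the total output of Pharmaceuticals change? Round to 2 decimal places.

Technical coefficients a_ij = z_ij / X_j:
  a_11 = 210/600 = 0.35, a_21 = 60/600 = 0.10
  a_12 = 50/200 = 0.25, a_22 = 20/200 = 0.10
I − A =
  [   0.65    -0.25]
  [  -0.10     0.90]
det(I−A) = (0.65)(0.90) − (-0.25)(-0.10) = 0.5600
adj(I−A) = [[0.90, 0.25], [0.10, 0.65]]
(I − A)⁻¹ = adj(I−A) / det(I−A) ≈
  [   1.6071     0.4464]
  [   0.1786     1.1607]
Δx = (I − A)⁻¹ Δd with Δd having +75 in the Waste Management component and 0 elsewhere.
So Δx_1 = L_12 · (+75), where L_12 = adj(I−A)_12 / det(I−A) = 0.25 / 0.5600.
Δx_1 = 0.25 × (+75) / 0.5600 = 18.75 / 0.5600 ≈ 33.48.

Δx_1 = 33.48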